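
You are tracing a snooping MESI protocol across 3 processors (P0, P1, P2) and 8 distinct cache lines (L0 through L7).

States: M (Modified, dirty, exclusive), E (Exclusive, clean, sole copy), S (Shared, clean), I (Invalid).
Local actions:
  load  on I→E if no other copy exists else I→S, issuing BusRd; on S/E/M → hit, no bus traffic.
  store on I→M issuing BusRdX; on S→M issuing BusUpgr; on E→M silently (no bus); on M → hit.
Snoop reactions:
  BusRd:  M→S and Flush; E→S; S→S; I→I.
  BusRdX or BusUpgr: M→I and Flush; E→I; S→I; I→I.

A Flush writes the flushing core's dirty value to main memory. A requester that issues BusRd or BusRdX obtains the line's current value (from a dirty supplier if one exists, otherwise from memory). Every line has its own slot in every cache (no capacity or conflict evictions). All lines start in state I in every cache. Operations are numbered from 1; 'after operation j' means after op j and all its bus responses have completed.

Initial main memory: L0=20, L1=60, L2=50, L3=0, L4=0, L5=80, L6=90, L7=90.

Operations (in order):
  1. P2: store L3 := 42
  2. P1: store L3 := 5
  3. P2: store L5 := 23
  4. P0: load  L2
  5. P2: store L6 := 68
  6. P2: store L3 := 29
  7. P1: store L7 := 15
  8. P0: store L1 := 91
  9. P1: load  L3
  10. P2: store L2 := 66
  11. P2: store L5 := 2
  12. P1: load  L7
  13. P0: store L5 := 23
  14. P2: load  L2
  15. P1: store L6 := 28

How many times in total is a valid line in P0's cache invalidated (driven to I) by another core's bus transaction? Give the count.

invalidations = 1

step 1: P2: store L3 := 42  ⟶  IIM  (L3)  txn=BusRdX  M[L3]=0
step 2: P1: store L3 := 5  ⟶  IMI  (L3)  txn=BusRdX+Flush  M[L3]=42
step 3: P2: store L5 := 23  ⟶  IIM  (L5)  txn=BusRdX  M[L5]=80
step 4: P0: load  L2  ⟶  EII  (L2)  txn=BusRd  M[L2]=50
step 5: P2: store L6 := 68  ⟶  IIM  (L6)  txn=BusRdX  M[L6]=90
step 6: P2: store L3 := 29  ⟶  IIM  (L3)  txn=BusRdX+Flush  M[L3]=5
step 7: P1: store L7 := 15  ⟶  IMI  (L7)  txn=BusRdX  M[L7]=90
step 8: P0: store L1 := 91  ⟶  MII  (L1)  txn=BusRdX  M[L1]=60
step 9: P1: load  L3  ⟶  ISS  (L3)  txn=BusRd+Flush  M[L3]=29
step 10: P2: store L2 := 66  ⟶  IIM  (L2)  txn=BusRdX  M[L2]=50
step 11: P2: store L5 := 2  ⟶  IIM  (L5)  txn=∅  M[L5]=80
step 12: P1: load  L7  ⟶  IMI  (L7)  txn=∅  M[L7]=90
step 13: P0: store L5 := 23  ⟶  MII  (L5)  txn=BusRdX+Flush  M[L5]=2
step 14: P2: load  L2  ⟶  IIM  (L2)  txn=∅  M[L2]=50
step 15: P1: store L6 := 28  ⟶  IMI  (L6)  txn=BusRdX+Flush  M[L6]=68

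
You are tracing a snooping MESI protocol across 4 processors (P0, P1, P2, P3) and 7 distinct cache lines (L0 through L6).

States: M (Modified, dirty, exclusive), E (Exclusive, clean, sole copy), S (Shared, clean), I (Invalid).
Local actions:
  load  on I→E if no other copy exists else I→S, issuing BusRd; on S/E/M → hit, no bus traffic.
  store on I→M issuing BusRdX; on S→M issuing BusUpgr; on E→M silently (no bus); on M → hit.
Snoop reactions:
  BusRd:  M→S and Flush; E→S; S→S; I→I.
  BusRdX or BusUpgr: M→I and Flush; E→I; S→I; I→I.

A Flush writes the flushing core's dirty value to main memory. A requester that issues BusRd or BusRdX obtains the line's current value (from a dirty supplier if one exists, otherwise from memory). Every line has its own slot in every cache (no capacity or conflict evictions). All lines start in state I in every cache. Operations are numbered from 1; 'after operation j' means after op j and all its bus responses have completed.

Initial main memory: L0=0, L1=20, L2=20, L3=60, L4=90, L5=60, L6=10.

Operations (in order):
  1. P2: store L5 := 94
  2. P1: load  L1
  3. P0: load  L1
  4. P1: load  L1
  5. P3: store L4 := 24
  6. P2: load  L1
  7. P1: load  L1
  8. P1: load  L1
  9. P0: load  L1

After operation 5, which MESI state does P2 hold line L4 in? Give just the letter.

state = I

  op1 P2: store L5 := 94 → I/I/M/I on L5; bus BusRdX; mem=60
  op2 P1: load  L1 → I/E/I/I on L1; bus BusRd; mem=20
  op3 P0: load  L1 → S/S/I/I on L1; bus BusRd; mem=20
  op4 P1: load  L1 → S/S/I/I on L1; bus (none); mem=20
  op5 P3: store L4 := 24 → I/I/I/M on L4; bus BusRdX; mem=90
  op6 P2: load  L1 → S/S/S/I on L1; bus BusRd; mem=20
  op7 P1: load  L1 → S/S/S/I on L1; bus (none); mem=20
  op8 P1: load  L1 → S/S/S/I on L1; bus (none); mem=20
  op9 P0: load  L1 → S/S/S/I on L1; bus (none); mem=20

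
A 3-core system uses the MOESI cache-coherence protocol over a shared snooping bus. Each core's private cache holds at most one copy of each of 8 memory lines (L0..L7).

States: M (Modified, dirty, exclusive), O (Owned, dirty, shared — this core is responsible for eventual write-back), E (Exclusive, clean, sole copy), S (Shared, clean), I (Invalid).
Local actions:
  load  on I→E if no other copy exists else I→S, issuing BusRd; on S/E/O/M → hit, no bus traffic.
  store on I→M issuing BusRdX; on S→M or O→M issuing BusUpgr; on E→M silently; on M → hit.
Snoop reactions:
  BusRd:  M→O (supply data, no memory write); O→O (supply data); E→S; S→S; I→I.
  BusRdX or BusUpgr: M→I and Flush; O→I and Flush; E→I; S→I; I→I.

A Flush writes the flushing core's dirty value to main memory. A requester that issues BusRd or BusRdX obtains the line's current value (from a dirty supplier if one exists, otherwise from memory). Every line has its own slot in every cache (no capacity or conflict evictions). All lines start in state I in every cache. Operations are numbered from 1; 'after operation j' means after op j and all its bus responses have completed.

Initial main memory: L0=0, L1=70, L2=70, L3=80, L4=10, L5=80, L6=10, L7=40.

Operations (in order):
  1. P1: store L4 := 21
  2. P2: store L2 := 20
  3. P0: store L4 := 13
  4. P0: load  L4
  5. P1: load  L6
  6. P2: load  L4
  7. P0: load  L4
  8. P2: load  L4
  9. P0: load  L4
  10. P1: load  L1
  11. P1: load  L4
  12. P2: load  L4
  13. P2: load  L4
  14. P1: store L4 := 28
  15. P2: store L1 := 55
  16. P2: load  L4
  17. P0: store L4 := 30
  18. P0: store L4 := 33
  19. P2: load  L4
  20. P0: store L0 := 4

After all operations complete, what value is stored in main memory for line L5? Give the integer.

1. P1: store L4 := 21  bus=[BusRdX]  L4: P0=I P1=M P2=I  mem[L4]=10
2. P2: store L2 := 20  bus=[BusRdX]  L2: P0=I P1=I P2=M  mem[L2]=70
3. P0: store L4 := 13  bus=[BusRdX,Flush]  L4: P0=M P1=I P2=I  mem[L4]=21
4. P0: load  L4  bus=[-]  L4: P0=M P1=I P2=I  mem[L4]=21
5. P1: load  L6  bus=[BusRd]  L6: P0=I P1=E P2=I  mem[L6]=10
6. P2: load  L4  bus=[BusRd]  L4: P0=O P1=I P2=S  mem[L4]=21
7. P0: load  L4  bus=[-]  L4: P0=O P1=I P2=S  mem[L4]=21
8. P2: load  L4  bus=[-]  L4: P0=O P1=I P2=S  mem[L4]=21
9. P0: load  L4  bus=[-]  L4: P0=O P1=I P2=S  mem[L4]=21
10. P1: load  L1  bus=[BusRd]  L1: P0=I P1=E P2=I  mem[L1]=70
11. P1: load  L4  bus=[BusRd]  L4: P0=O P1=S P2=S  mem[L4]=21
12. P2: load  L4  bus=[-]  L4: P0=O P1=S P2=S  mem[L4]=21
13. P2: load  L4  bus=[-]  L4: P0=O P1=S P2=S  mem[L4]=21
14. P1: store L4 := 28  bus=[BusUpgr,Flush]  L4: P0=I P1=M P2=I  mem[L4]=13
15. P2: store L1 := 55  bus=[BusRdX]  L1: P0=I P1=I P2=M  mem[L1]=70
16. P2: load  L4  bus=[BusRd]  L4: P0=I P1=O P2=S  mem[L4]=13
17. P0: store L4 := 30  bus=[BusRdX,Flush]  L4: P0=M P1=I P2=I  mem[L4]=28
18. P0: store L4 := 33  bus=[-]  L4: P0=M P1=I P2=I  mem[L4]=28
19. P2: load  L4  bus=[BusRd]  L4: P0=O P1=I P2=S  mem[L4]=28
20. P0: store L0 := 4  bus=[BusRdX]  L0: P0=M P1=I P2=I  mem[L0]=0

memory[L5] = 80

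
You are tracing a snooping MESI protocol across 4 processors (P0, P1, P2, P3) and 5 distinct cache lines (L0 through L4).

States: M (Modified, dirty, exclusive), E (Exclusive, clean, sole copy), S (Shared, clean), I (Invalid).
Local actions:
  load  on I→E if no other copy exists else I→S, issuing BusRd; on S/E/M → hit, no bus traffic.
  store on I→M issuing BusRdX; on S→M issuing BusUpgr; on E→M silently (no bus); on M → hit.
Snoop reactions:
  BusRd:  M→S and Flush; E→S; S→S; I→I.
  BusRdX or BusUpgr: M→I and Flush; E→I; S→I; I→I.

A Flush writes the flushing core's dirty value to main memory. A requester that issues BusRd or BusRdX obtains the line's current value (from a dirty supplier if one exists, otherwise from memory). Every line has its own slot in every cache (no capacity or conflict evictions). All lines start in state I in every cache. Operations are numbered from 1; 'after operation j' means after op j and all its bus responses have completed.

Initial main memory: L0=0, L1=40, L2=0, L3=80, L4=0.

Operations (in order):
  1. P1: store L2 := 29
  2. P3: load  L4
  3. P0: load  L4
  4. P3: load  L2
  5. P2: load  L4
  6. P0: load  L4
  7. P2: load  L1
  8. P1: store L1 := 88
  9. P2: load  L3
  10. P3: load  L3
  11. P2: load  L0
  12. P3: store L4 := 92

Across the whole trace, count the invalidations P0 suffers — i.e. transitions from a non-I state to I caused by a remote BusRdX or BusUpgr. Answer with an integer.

  op1 P1: store L2 := 29 → I/M/I/I on L2; bus BusRdX; mem=0
  op2 P3: load  L4 → I/I/I/E on L4; bus BusRd; mem=0
  op3 P0: load  L4 → S/I/I/S on L4; bus BusRd; mem=0
  op4 P3: load  L2 → I/S/I/S on L2; bus BusRd Flush; mem=29
  op5 P2: load  L4 → S/I/S/S on L4; bus BusRd; mem=0
  op6 P0: load  L4 → S/I/S/S on L4; bus (none); mem=0
  op7 P2: load  L1 → I/I/E/I on L1; bus BusRd; mem=40
  op8 P1: store L1 := 88 → I/M/I/I on L1; bus BusRdX; mem=40
  op9 P2: load  L3 → I/I/E/I on L3; bus BusRd; mem=80
  op10 P3: load  L3 → I/I/S/S on L3; bus BusRd; mem=80
  op11 P2: load  L0 → I/I/E/I on L0; bus BusRd; mem=0
  op12 P3: store L4 := 92 → I/I/I/M on L4; bus BusUpgr; mem=0

invalidations = 1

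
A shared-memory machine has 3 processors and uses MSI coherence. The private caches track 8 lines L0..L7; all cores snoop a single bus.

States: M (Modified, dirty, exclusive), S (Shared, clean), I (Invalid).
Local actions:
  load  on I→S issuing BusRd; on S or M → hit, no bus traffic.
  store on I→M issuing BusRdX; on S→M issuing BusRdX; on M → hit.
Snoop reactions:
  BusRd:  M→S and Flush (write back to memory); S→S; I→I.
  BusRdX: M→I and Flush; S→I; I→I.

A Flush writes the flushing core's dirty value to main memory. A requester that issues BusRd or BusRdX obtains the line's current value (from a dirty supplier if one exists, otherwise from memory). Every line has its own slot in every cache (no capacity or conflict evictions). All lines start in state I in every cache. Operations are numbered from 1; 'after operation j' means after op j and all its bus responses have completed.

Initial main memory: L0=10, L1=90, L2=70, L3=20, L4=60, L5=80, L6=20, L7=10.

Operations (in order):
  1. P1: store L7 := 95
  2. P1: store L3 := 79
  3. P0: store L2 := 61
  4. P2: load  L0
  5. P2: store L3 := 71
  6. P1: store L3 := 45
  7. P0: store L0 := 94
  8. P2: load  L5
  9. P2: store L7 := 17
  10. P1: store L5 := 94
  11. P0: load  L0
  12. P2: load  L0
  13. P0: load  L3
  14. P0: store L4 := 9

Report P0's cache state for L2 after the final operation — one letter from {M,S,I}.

1. P1: store L7 := 95  bus=[BusRdX]  L7: P0=I P1=M P2=I  mem[L7]=10
2. P1: store L3 := 79  bus=[BusRdX]  L3: P0=I P1=M P2=I  mem[L3]=20
3. P0: store L2 := 61  bus=[BusRdX]  L2: P0=M P1=I P2=I  mem[L2]=70
4. P2: load  L0  bus=[BusRd]  L0: P0=I P1=I P2=S  mem[L0]=10
5. P2: store L3 := 71  bus=[BusRdX,Flush]  L3: P0=I P1=I P2=M  mem[L3]=79
6. P1: store L3 := 45  bus=[BusRdX,Flush]  L3: P0=I P1=M P2=I  mem[L3]=71
7. P0: store L0 := 94  bus=[BusRdX]  L0: P0=M P1=I P2=I  mem[L0]=10
8. P2: load  L5  bus=[BusRd]  L5: P0=I P1=I P2=S  mem[L5]=80
9. P2: store L7 := 17  bus=[BusRdX,Flush]  L7: P0=I P1=I P2=M  mem[L7]=95
10. P1: store L5 := 94  bus=[BusRdX]  L5: P0=I P1=M P2=I  mem[L5]=80
11. P0: load  L0  bus=[-]  L0: P0=M P1=I P2=I  mem[L0]=10
12. P2: load  L0  bus=[BusRd,Flush]  L0: P0=S P1=I P2=S  mem[L0]=94
13. P0: load  L3  bus=[BusRd,Flush]  L3: P0=S P1=S P2=I  mem[L3]=45
14. P0: store L4 := 9  bus=[BusRdX]  L4: P0=M P1=I P2=I  mem[L4]=60

state = M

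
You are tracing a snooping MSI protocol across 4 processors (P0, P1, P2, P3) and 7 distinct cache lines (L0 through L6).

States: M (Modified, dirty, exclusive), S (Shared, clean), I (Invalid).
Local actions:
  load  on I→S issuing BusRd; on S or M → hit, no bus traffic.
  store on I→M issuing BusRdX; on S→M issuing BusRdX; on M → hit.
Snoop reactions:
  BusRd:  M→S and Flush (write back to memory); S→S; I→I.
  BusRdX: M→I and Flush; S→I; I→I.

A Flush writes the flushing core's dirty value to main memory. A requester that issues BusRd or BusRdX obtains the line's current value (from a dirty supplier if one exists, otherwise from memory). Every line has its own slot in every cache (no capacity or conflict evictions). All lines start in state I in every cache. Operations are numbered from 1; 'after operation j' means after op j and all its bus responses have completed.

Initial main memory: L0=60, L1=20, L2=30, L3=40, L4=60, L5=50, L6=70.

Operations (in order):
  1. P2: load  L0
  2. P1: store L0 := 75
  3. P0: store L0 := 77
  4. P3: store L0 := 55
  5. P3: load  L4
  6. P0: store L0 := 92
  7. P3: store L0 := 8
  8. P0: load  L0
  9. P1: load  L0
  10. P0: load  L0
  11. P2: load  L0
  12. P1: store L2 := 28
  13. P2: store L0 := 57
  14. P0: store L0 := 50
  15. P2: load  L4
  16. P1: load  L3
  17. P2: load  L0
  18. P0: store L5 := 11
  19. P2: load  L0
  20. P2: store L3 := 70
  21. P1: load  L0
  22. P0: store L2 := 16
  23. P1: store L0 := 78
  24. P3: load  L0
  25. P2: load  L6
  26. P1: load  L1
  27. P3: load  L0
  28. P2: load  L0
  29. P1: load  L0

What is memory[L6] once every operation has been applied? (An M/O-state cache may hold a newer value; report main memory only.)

memory[L6] = 70

step 1: P2: load  L0  ⟶  IISI  (L0)  txn=BusRd  M[L0]=60
step 2: P1: store L0 := 75  ⟶  IMII  (L0)  txn=BusRdX  M[L0]=60
step 3: P0: store L0 := 77  ⟶  MIII  (L0)  txn=BusRdX+Flush  M[L0]=75
step 4: P3: store L0 := 55  ⟶  IIIM  (L0)  txn=BusRdX+Flush  M[L0]=77
step 5: P3: load  L4  ⟶  IIIS  (L4)  txn=BusRd  M[L4]=60
step 6: P0: store L0 := 92  ⟶  MIII  (L0)  txn=BusRdX+Flush  M[L0]=55
step 7: P3: store L0 := 8  ⟶  IIIM  (L0)  txn=BusRdX+Flush  M[L0]=92
step 8: P0: load  L0  ⟶  SIIS  (L0)  txn=BusRd+Flush  M[L0]=8
step 9: P1: load  L0  ⟶  SSIS  (L0)  txn=BusRd  M[L0]=8
step 10: P0: load  L0  ⟶  SSIS  (L0)  txn=∅  M[L0]=8
step 11: P2: load  L0  ⟶  SSSS  (L0)  txn=BusRd  M[L0]=8
step 12: P1: store L2 := 28  ⟶  IMII  (L2)  txn=BusRdX  M[L2]=30
step 13: P2: store L0 := 57  ⟶  IIMI  (L0)  txn=BusRdX  M[L0]=8
step 14: P0: store L0 := 50  ⟶  MIII  (L0)  txn=BusRdX+Flush  M[L0]=57
step 15: P2: load  L4  ⟶  IISS  (L4)  txn=BusRd  M[L4]=60
step 16: P1: load  L3  ⟶  ISII  (L3)  txn=BusRd  M[L3]=40
step 17: P2: load  L0  ⟶  SISI  (L0)  txn=BusRd+Flush  M[L0]=50
step 18: P0: store L5 := 11  ⟶  MIII  (L5)  txn=BusRdX  M[L5]=50
step 19: P2: load  L0  ⟶  SISI  (L0)  txn=∅  M[L0]=50
step 20: P2: store L3 := 70  ⟶  IIMI  (L3)  txn=BusRdX  M[L3]=40
step 21: P1: load  L0  ⟶  SSSI  (L0)  txn=BusRd  M[L0]=50
step 22: P0: store L2 := 16  ⟶  MIII  (L2)  txn=BusRdX+Flush  M[L2]=28
step 23: P1: store L0 := 78  ⟶  IMII  (L0)  txn=BusRdX  M[L0]=50
step 24: P3: load  L0  ⟶  ISIS  (L0)  txn=BusRd+Flush  M[L0]=78
step 25: P2: load  L6  ⟶  IISI  (L6)  txn=BusRd  M[L6]=70
step 26: P1: load  L1  ⟶  ISII  (L1)  txn=BusRd  M[L1]=20
step 27: P3: load  L0  ⟶  ISIS  (L0)  txn=∅  M[L0]=78
step 28: P2: load  L0  ⟶  ISSS  (L0)  txn=BusRd  M[L0]=78
step 29: P1: load  L0  ⟶  ISSS  (L0)  txn=∅  M[L0]=78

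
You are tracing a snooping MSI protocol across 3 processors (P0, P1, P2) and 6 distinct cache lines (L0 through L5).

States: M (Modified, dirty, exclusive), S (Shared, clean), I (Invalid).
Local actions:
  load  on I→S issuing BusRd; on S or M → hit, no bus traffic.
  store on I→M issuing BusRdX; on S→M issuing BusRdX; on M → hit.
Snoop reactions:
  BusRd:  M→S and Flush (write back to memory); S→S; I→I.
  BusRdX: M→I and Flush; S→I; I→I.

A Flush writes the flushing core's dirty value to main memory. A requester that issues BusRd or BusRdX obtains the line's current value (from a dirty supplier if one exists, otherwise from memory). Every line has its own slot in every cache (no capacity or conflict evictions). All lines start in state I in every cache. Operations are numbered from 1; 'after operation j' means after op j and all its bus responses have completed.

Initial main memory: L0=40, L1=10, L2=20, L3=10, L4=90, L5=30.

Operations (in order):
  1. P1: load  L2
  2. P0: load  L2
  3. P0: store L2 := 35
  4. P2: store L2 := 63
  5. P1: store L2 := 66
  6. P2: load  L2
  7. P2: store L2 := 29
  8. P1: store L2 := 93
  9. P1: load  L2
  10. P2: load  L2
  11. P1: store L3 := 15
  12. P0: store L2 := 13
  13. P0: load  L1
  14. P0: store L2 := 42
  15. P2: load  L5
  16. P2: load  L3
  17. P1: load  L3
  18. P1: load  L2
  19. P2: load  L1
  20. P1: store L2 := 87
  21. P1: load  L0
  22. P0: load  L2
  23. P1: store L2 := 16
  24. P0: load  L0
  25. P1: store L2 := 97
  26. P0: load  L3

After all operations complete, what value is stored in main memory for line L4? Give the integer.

memory[L4] = 90

1. P1: load  L2  bus=[BusRd]  L2: P0=I P1=S P2=I  mem[L2]=20
2. P0: load  L2  bus=[BusRd]  L2: P0=S P1=S P2=I  mem[L2]=20
3. P0: store L2 := 35  bus=[BusRdX]  L2: P0=M P1=I P2=I  mem[L2]=20
4. P2: store L2 := 63  bus=[BusRdX,Flush]  L2: P0=I P1=I P2=M  mem[L2]=35
5. P1: store L2 := 66  bus=[BusRdX,Flush]  L2: P0=I P1=M P2=I  mem[L2]=63
6. P2: load  L2  bus=[BusRd,Flush]  L2: P0=I P1=S P2=S  mem[L2]=66
7. P2: store L2 := 29  bus=[BusRdX]  L2: P0=I P1=I P2=M  mem[L2]=66
8. P1: store L2 := 93  bus=[BusRdX,Flush]  L2: P0=I P1=M P2=I  mem[L2]=29
9. P1: load  L2  bus=[-]  L2: P0=I P1=M P2=I  mem[L2]=29
10. P2: load  L2  bus=[BusRd,Flush]  L2: P0=I P1=S P2=S  mem[L2]=93
11. P1: store L3 := 15  bus=[BusRdX]  L3: P0=I P1=M P2=I  mem[L3]=10
12. P0: store L2 := 13  bus=[BusRdX]  L2: P0=M P1=I P2=I  mem[L2]=93
13. P0: load  L1  bus=[BusRd]  L1: P0=S P1=I P2=I  mem[L1]=10
14. P0: store L2 := 42  bus=[-]  L2: P0=M P1=I P2=I  mem[L2]=93
15. P2: load  L5  bus=[BusRd]  L5: P0=I P1=I P2=S  mem[L5]=30
16. P2: load  L3  bus=[BusRd,Flush]  L3: P0=I P1=S P2=S  mem[L3]=15
17. P1: load  L3  bus=[-]  L3: P0=I P1=S P2=S  mem[L3]=15
18. P1: load  L2  bus=[BusRd,Flush]  L2: P0=S P1=S P2=I  mem[L2]=42
19. P2: load  L1  bus=[BusRd]  L1: P0=S P1=I P2=S  mem[L1]=10
20. P1: store L2 := 87  bus=[BusRdX]  L2: P0=I P1=M P2=I  mem[L2]=42
21. P1: load  L0  bus=[BusRd]  L0: P0=I P1=S P2=I  mem[L0]=40
22. P0: load  L2  bus=[BusRd,Flush]  L2: P0=S P1=S P2=I  mem[L2]=87
23. P1: store L2 := 16  bus=[BusRdX]  L2: P0=I P1=M P2=I  mem[L2]=87
24. P0: load  L0  bus=[BusRd]  L0: P0=S P1=S P2=I  mem[L0]=40
25. P1: store L2 := 97  bus=[-]  L2: P0=I P1=M P2=I  mem[L2]=87
26. P0: load  L3  bus=[BusRd]  L3: P0=S P1=S P2=S  mem[L3]=15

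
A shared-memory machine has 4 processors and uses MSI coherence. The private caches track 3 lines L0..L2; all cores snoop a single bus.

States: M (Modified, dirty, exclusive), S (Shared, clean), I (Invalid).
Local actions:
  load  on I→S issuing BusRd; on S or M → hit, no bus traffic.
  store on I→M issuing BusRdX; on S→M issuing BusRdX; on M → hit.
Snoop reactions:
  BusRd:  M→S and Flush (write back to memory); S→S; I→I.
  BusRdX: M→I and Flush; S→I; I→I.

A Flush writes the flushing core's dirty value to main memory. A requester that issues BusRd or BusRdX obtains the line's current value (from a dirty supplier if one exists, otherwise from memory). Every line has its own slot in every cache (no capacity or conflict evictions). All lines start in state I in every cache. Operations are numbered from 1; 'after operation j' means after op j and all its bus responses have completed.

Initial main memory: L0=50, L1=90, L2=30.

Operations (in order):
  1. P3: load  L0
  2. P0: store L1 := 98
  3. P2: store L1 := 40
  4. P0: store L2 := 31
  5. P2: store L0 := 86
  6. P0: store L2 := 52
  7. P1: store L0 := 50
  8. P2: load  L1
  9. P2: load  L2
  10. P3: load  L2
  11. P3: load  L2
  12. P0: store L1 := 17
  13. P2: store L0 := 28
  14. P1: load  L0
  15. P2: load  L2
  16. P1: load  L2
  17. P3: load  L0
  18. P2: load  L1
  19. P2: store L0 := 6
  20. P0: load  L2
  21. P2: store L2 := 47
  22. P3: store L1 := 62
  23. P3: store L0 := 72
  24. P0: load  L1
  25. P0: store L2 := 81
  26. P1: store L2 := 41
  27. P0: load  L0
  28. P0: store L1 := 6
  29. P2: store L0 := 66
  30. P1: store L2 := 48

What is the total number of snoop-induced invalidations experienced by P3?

  op1 P3: load  L0 → I/I/I/S on L0; bus BusRd; mem=50
  op2 P0: store L1 := 98 → M/I/I/I on L1; bus BusRdX; mem=90
  op3 P2: store L1 := 40 → I/I/M/I on L1; bus BusRdX Flush; mem=98
  op4 P0: store L2 := 31 → M/I/I/I on L2; bus BusRdX; mem=30
  op5 P2: store L0 := 86 → I/I/M/I on L0; bus BusRdX; mem=50
  op6 P0: store L2 := 52 → M/I/I/I on L2; bus (none); mem=30
  op7 P1: store L0 := 50 → I/M/I/I on L0; bus BusRdX Flush; mem=86
  op8 P2: load  L1 → I/I/M/I on L1; bus (none); mem=98
  op9 P2: load  L2 → S/I/S/I on L2; bus BusRd Flush; mem=52
  op10 P3: load  L2 → S/I/S/S on L2; bus BusRd; mem=52
  op11 P3: load  L2 → S/I/S/S on L2; bus (none); mem=52
  op12 P0: store L1 := 17 → M/I/I/I on L1; bus BusRdX Flush; mem=40
  op13 P2: store L0 := 28 → I/I/M/I on L0; bus BusRdX Flush; mem=50
  op14 P1: load  L0 → I/S/S/I on L0; bus BusRd Flush; mem=28
  op15 P2: load  L2 → S/I/S/S on L2; bus (none); mem=52
  op16 P1: load  L2 → S/S/S/S on L2; bus BusRd; mem=52
  op17 P3: load  L0 → I/S/S/S on L0; bus BusRd; mem=28
  op18 P2: load  L1 → S/I/S/I on L1; bus BusRd Flush; mem=17
  op19 P2: store L0 := 6 → I/I/M/I on L0; bus BusRdX; mem=28
  op20 P0: load  L2 → S/S/S/S on L2; bus (none); mem=52
  op21 P2: store L2 := 47 → I/I/M/I on L2; bus BusRdX; mem=52
  op22 P3: store L1 := 62 → I/I/I/M on L1; bus BusRdX; mem=17
  op23 P3: store L0 := 72 → I/I/I/M on L0; bus BusRdX Flush; mem=6
  op24 P0: load  L1 → S/I/I/S on L1; bus BusRd Flush; mem=62
  op25 P0: store L2 := 81 → M/I/I/I on L2; bus BusRdX Flush; mem=47
  op26 P1: store L2 := 41 → I/M/I/I on L2; bus BusRdX Flush; mem=81
  op27 P0: load  L0 → S/I/I/S on L0; bus BusRd Flush; mem=72
  op28 P0: store L1 := 6 → M/I/I/I on L1; bus BusRdX; mem=62
  op29 P2: store L0 := 66 → I/I/M/I on L0; bus BusRdX; mem=72
  op30 P1: store L2 := 48 → I/M/I/I on L2; bus (none); mem=81

invalidations = 5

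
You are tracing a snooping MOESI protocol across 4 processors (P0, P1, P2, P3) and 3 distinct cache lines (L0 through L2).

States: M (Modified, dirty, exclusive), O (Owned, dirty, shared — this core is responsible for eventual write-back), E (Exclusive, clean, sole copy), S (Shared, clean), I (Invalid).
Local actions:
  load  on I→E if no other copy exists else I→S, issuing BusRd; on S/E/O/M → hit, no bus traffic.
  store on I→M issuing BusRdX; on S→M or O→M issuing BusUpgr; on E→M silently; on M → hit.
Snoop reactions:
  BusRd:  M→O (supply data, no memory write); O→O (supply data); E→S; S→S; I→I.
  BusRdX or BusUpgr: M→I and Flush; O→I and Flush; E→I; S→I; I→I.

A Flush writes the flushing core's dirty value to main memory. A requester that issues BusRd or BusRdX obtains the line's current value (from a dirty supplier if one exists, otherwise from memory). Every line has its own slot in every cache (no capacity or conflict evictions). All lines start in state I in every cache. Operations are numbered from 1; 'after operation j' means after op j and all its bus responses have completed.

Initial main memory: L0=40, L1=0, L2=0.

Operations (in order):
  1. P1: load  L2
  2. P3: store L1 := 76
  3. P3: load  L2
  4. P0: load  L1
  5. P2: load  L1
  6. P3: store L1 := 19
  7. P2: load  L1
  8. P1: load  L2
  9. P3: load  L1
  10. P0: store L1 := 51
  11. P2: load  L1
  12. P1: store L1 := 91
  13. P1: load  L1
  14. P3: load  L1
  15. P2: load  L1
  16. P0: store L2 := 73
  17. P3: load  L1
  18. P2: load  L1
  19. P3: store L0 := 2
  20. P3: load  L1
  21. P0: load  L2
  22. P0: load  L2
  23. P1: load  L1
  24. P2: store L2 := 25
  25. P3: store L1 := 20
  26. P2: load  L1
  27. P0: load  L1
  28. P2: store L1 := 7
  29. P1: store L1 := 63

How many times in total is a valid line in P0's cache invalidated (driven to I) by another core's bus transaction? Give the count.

step 1: P1: load  L2  ⟶  IEII  (L2)  txn=BusRd  M[L2]=0
step 2: P3: store L1 := 76  ⟶  IIIM  (L1)  txn=BusRdX  M[L1]=0
step 3: P3: load  L2  ⟶  ISIS  (L2)  txn=BusRd  M[L2]=0
step 4: P0: load  L1  ⟶  SIIO  (L1)  txn=BusRd  M[L1]=0
step 5: P2: load  L1  ⟶  SISO  (L1)  txn=BusRd  M[L1]=0
step 6: P3: store L1 := 19  ⟶  IIIM  (L1)  txn=BusUpgr  M[L1]=0
step 7: P2: load  L1  ⟶  IISO  (L1)  txn=BusRd  M[L1]=0
step 8: P1: load  L2  ⟶  ISIS  (L2)  txn=∅  M[L2]=0
step 9: P3: load  L1  ⟶  IISO  (L1)  txn=∅  M[L1]=0
step 10: P0: store L1 := 51  ⟶  MIII  (L1)  txn=BusRdX+Flush  M[L1]=19
step 11: P2: load  L1  ⟶  OISI  (L1)  txn=BusRd  M[L1]=19
step 12: P1: store L1 := 91  ⟶  IMII  (L1)  txn=BusRdX+Flush  M[L1]=51
step 13: P1: load  L1  ⟶  IMII  (L1)  txn=∅  M[L1]=51
step 14: P3: load  L1  ⟶  IOIS  (L1)  txn=BusRd  M[L1]=51
step 15: P2: load  L1  ⟶  IOSS  (L1)  txn=BusRd  M[L1]=51
step 16: P0: store L2 := 73  ⟶  MIII  (L2)  txn=BusRdX  M[L2]=0
step 17: P3: load  L1  ⟶  IOSS  (L1)  txn=∅  M[L1]=51
step 18: P2: load  L1  ⟶  IOSS  (L1)  txn=∅  M[L1]=51
step 19: P3: store L0 := 2  ⟶  IIIM  (L0)  txn=BusRdX  M[L0]=40
step 20: P3: load  L1  ⟶  IOSS  (L1)  txn=∅  M[L1]=51
step 21: P0: load  L2  ⟶  MIII  (L2)  txn=∅  M[L2]=0
step 22: P0: load  L2  ⟶  MIII  (L2)  txn=∅  M[L2]=0
step 23: P1: load  L1  ⟶  IOSS  (L1)  txn=∅  M[L1]=51
step 24: P2: store L2 := 25  ⟶  IIMI  (L2)  txn=BusRdX+Flush  M[L2]=73
step 25: P3: store L1 := 20  ⟶  IIIM  (L1)  txn=BusUpgr+Flush  M[L1]=91
step 26: P2: load  L1  ⟶  IISO  (L1)  txn=BusRd  M[L1]=91
step 27: P0: load  L1  ⟶  SISO  (L1)  txn=BusRd  M[L1]=91
step 28: P2: store L1 := 7  ⟶  IIMI  (L1)  txn=BusUpgr+Flush  M[L1]=20
step 29: P1: store L1 := 63  ⟶  IMII  (L1)  txn=BusRdX+Flush  M[L1]=7

invalidations = 4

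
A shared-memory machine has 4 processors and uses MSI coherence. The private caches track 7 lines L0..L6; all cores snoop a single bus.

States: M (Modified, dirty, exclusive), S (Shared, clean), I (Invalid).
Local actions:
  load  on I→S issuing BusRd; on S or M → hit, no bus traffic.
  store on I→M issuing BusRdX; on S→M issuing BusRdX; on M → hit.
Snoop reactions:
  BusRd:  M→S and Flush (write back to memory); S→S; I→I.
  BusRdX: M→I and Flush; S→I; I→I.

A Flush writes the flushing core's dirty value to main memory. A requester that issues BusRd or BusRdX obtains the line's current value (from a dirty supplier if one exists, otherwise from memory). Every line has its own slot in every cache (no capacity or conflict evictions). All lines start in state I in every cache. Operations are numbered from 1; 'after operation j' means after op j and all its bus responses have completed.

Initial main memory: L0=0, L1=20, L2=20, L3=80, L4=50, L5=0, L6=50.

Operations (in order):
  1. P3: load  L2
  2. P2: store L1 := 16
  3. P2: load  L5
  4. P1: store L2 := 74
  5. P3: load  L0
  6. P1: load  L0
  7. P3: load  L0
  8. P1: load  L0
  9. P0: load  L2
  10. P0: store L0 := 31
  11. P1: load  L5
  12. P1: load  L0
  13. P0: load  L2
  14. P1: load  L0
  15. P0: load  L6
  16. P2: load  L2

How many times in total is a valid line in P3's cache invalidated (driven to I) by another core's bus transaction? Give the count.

[1] P3: load  L2 | P0:I, P1:I, P2:I, P3:S(20) | bus: BusRd
[2] P2: store L1 := 16 | P0:I, P1:I, P2:M(16), P3:I | bus: BusRdX
[3] P2: load  L5 | P0:I, P1:I, P2:S(0), P3:I | bus: BusRd
[4] P1: store L2 := 74 | P0:I, P1:M(74), P2:I, P3:I | bus: BusRdX
[5] P3: load  L0 | P0:I, P1:I, P2:I, P3:S(0) | bus: BusRd
[6] P1: load  L0 | P0:I, P1:S(0), P2:I, P3:S(0) | bus: BusRd
[7] P3: load  L0 | P0:I, P1:S(0), P2:I, P3:S(0) | bus: none
[8] P1: load  L0 | P0:I, P1:S(0), P2:I, P3:S(0) | bus: none
[9] P0: load  L2 | P0:S(74), P1:S(74), P2:I, P3:I | bus: BusRd,Flush
[10] P0: store L0 := 31 | P0:M(31), P1:I, P2:I, P3:I | bus: BusRdX
[11] P1: load  L5 | P0:I, P1:S(0), P2:S(0), P3:I | bus: BusRd
[12] P1: load  L0 | P0:S(31), P1:S(31), P2:I, P3:I | bus: BusRd,Flush
[13] P0: load  L2 | P0:S(74), P1:S(74), P2:I, P3:I | bus: none
[14] P1: load  L0 | P0:S(31), P1:S(31), P2:I, P3:I | bus: none
[15] P0: load  L6 | P0:S(50), P1:I, P2:I, P3:I | bus: BusRd
[16] P2: load  L2 | P0:S(74), P1:S(74), P2:S(74), P3:I | bus: BusRd

invalidations = 2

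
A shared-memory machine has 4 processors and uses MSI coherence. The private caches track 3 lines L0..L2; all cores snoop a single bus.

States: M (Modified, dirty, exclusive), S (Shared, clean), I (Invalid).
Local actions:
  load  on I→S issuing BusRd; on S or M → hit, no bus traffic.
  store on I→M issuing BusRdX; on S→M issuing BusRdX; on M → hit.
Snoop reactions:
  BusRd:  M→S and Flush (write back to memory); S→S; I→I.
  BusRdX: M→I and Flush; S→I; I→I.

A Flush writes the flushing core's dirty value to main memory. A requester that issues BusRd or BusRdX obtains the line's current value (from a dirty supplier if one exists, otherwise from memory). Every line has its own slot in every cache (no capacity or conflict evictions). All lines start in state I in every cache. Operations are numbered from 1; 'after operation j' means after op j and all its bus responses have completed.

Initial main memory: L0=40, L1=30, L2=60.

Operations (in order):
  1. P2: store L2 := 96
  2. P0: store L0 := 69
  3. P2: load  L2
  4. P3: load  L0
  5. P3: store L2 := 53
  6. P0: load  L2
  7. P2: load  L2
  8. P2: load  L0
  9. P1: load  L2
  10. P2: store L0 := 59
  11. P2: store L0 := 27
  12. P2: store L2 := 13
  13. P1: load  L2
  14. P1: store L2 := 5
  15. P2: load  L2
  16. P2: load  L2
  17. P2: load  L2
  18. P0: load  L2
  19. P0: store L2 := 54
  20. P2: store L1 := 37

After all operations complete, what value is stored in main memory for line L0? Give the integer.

1. P2: store L2 := 96  bus=[BusRdX]  L2: P0=I P1=I P2=M P3=I  mem[L2]=60
2. P0: store L0 := 69  bus=[BusRdX]  L0: P0=M P1=I P2=I P3=I  mem[L0]=40
3. P2: load  L2  bus=[-]  L2: P0=I P1=I P2=M P3=I  mem[L2]=60
4. P3: load  L0  bus=[BusRd,Flush]  L0: P0=S P1=I P2=I P3=S  mem[L0]=69
5. P3: store L2 := 53  bus=[BusRdX,Flush]  L2: P0=I P1=I P2=I P3=M  mem[L2]=96
6. P0: load  L2  bus=[BusRd,Flush]  L2: P0=S P1=I P2=I P3=S  mem[L2]=53
7. P2: load  L2  bus=[BusRd]  L2: P0=S P1=I P2=S P3=S  mem[L2]=53
8. P2: load  L0  bus=[BusRd]  L0: P0=S P1=I P2=S P3=S  mem[L0]=69
9. P1: load  L2  bus=[BusRd]  L2: P0=S P1=S P2=S P3=S  mem[L2]=53
10. P2: store L0 := 59  bus=[BusRdX]  L0: P0=I P1=I P2=M P3=I  mem[L0]=69
11. P2: store L0 := 27  bus=[-]  L0: P0=I P1=I P2=M P3=I  mem[L0]=69
12. P2: store L2 := 13  bus=[BusRdX]  L2: P0=I P1=I P2=M P3=I  mem[L2]=53
13. P1: load  L2  bus=[BusRd,Flush]  L2: P0=I P1=S P2=S P3=I  mem[L2]=13
14. P1: store L2 := 5  bus=[BusRdX]  L2: P0=I P1=M P2=I P3=I  mem[L2]=13
15. P2: load  L2  bus=[BusRd,Flush]  L2: P0=I P1=S P2=S P3=I  mem[L2]=5
16. P2: load  L2  bus=[-]  L2: P0=I P1=S P2=S P3=I  mem[L2]=5
17. P2: load  L2  bus=[-]  L2: P0=I P1=S P2=S P3=I  mem[L2]=5
18. P0: load  L2  bus=[BusRd]  L2: P0=S P1=S P2=S P3=I  mem[L2]=5
19. P0: store L2 := 54  bus=[BusRdX]  L2: P0=M P1=I P2=I P3=I  mem[L2]=5
20. P2: store L1 := 37  bus=[BusRdX]  L1: P0=I P1=I P2=M P3=I  mem[L1]=30

memory[L0] = 69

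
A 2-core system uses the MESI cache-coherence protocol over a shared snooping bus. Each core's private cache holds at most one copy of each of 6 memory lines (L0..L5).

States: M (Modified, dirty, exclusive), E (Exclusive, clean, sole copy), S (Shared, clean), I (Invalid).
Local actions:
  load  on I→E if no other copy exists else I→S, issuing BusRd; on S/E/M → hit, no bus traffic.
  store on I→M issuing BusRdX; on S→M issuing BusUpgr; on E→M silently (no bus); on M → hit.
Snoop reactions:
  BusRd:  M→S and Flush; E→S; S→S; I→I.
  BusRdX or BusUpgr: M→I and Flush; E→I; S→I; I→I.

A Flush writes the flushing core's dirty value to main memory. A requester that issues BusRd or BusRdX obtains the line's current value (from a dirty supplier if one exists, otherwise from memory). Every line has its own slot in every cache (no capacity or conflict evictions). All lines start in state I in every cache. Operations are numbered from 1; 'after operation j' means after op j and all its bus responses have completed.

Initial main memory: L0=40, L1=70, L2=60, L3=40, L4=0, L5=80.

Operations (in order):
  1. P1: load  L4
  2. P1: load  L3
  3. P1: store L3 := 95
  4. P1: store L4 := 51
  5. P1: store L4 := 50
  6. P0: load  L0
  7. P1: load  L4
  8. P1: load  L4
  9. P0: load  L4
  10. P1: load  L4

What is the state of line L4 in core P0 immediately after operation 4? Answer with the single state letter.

state = I

  op1 P1: load  L4 → I/E on L4; bus BusRd; mem=0
  op2 P1: load  L3 → I/E on L3; bus BusRd; mem=40
  op3 P1: store L3 := 95 → I/M on L3; bus (none); mem=40
  op4 P1: store L4 := 51 → I/M on L4; bus (none); mem=0
  op5 P1: store L4 := 50 → I/M on L4; bus (none); mem=0
  op6 P0: load  L0 → E/I on L0; bus BusRd; mem=40
  op7 P1: load  L4 → I/M on L4; bus (none); mem=0
  op8 P1: load  L4 → I/M on L4; bus (none); mem=0
  op9 P0: load  L4 → S/S on L4; bus BusRd Flush; mem=50
  op10 P1: load  L4 → S/S on L4; bus (none); mem=50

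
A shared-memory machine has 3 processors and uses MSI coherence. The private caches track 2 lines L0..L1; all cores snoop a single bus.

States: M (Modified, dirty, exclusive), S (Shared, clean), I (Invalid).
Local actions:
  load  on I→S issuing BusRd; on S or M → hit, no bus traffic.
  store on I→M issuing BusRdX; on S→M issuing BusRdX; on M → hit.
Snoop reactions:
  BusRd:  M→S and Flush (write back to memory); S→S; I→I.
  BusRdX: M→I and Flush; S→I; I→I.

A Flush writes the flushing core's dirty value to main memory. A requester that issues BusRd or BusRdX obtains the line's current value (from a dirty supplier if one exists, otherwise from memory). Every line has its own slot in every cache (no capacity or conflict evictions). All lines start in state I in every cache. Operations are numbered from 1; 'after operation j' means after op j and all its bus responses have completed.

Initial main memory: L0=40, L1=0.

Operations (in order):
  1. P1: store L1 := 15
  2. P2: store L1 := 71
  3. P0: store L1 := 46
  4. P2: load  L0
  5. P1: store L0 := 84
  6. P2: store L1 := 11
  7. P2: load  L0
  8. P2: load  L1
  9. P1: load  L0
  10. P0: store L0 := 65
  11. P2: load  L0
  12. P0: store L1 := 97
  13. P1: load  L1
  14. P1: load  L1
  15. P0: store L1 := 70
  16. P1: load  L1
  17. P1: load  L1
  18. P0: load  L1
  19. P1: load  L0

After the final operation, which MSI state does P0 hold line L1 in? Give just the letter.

state = S

[1] P1: store L1 := 15 | P0:I, P1:M(15), P2:I | bus: BusRdX
[2] P2: store L1 := 71 | P0:I, P1:I, P2:M(71) | bus: BusRdX,Flush
[3] P0: store L1 := 46 | P0:M(46), P1:I, P2:I | bus: BusRdX,Flush
[4] P2: load  L0 | P0:I, P1:I, P2:S(40) | bus: BusRd
[5] P1: store L0 := 84 | P0:I, P1:M(84), P2:I | bus: BusRdX
[6] P2: store L1 := 11 | P0:I, P1:I, P2:M(11) | bus: BusRdX,Flush
[7] P2: load  L0 | P0:I, P1:S(84), P2:S(84) | bus: BusRd,Flush
[8] P2: load  L1 | P0:I, P1:I, P2:M(11) | bus: none
[9] P1: load  L0 | P0:I, P1:S(84), P2:S(84) | bus: none
[10] P0: store L0 := 65 | P0:M(65), P1:I, P2:I | bus: BusRdX
[11] P2: load  L0 | P0:S(65), P1:I, P2:S(65) | bus: BusRd,Flush
[12] P0: store L1 := 97 | P0:M(97), P1:I, P2:I | bus: BusRdX,Flush
[13] P1: load  L1 | P0:S(97), P1:S(97), P2:I | bus: BusRd,Flush
[14] P1: load  L1 | P0:S(97), P1:S(97), P2:I | bus: none
[15] P0: store L1 := 70 | P0:M(70), P1:I, P2:I | bus: BusRdX
[16] P1: load  L1 | P0:S(70), P1:S(70), P2:I | bus: BusRd,Flush
[17] P1: load  L1 | P0:S(70), P1:S(70), P2:I | bus: none
[18] P0: load  L1 | P0:S(70), P1:S(70), P2:I | bus: none
[19] P1: load  L0 | P0:S(65), P1:S(65), P2:S(65) | bus: BusRd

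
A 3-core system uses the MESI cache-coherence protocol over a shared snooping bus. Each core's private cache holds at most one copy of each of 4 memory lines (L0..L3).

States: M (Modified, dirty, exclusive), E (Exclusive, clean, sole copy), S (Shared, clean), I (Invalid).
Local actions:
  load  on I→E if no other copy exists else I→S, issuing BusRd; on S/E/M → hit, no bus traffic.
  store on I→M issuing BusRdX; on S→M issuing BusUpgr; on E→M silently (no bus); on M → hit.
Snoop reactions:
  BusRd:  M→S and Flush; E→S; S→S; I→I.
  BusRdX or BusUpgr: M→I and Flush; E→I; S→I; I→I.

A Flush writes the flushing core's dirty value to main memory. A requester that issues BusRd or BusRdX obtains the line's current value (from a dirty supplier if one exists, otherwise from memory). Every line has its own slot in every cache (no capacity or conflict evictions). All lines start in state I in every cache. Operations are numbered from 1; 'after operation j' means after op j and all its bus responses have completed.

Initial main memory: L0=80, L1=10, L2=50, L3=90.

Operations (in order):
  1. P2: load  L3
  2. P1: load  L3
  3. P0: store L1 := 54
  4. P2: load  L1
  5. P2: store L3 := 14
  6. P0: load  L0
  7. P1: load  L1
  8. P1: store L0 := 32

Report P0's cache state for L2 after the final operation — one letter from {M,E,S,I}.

state = I

step 1: P2: load  L3  ⟶  IIE  (L3)  txn=BusRd  M[L3]=90
step 2: P1: load  L3  ⟶  ISS  (L3)  txn=BusRd  M[L3]=90
step 3: P0: store L1 := 54  ⟶  MII  (L1)  txn=BusRdX  M[L1]=10
step 4: P2: load  L1  ⟶  SIS  (L1)  txn=BusRd+Flush  M[L1]=54
step 5: P2: store L3 := 14  ⟶  IIM  (L3)  txn=BusUpgr  M[L3]=90
step 6: P0: load  L0  ⟶  EII  (L0)  txn=BusRd  M[L0]=80
step 7: P1: load  L1  ⟶  SSS  (L1)  txn=BusRd  M[L1]=54
step 8: P1: store L0 := 32  ⟶  IMI  (L0)  txn=BusRdX  M[L0]=80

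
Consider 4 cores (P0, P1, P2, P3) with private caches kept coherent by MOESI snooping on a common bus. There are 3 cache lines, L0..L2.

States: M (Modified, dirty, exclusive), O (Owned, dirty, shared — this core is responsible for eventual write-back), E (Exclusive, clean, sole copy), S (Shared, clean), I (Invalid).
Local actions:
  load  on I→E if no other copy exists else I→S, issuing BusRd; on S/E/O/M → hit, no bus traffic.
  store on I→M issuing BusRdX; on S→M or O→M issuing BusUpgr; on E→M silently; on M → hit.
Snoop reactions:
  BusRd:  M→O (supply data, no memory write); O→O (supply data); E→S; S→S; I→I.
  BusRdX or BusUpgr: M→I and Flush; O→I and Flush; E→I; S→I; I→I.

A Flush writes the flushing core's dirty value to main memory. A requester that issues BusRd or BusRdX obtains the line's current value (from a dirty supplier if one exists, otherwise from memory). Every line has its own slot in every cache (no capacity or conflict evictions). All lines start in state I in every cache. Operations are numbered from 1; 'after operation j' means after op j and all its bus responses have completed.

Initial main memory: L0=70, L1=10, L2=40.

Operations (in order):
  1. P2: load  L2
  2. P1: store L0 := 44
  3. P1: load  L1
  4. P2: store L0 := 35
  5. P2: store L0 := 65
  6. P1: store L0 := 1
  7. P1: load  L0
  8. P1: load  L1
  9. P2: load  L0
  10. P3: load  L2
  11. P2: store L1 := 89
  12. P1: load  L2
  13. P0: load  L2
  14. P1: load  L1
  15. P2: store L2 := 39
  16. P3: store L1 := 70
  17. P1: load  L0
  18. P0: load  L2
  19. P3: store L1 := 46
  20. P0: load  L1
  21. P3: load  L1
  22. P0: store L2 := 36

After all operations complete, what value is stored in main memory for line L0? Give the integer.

memory[L0] = 65

  op1 P2: load  L2 → I/I/E/I on L2; bus BusRd; mem=40
  op2 P1: store L0 := 44 → I/M/I/I on L0; bus BusRdX; mem=70
  op3 P1: load  L1 → I/E/I/I on L1; bus BusRd; mem=10
  op4 P2: store L0 := 35 → I/I/M/I on L0; bus BusRdX Flush; mem=44
  op5 P2: store L0 := 65 → I/I/M/I on L0; bus (none); mem=44
  op6 P1: store L0 := 1 → I/M/I/I on L0; bus BusRdX Flush; mem=65
  op7 P1: load  L0 → I/M/I/I on L0; bus (none); mem=65
  op8 P1: load  L1 → I/E/I/I on L1; bus (none); mem=10
  op9 P2: load  L0 → I/O/S/I on L0; bus BusRd; mem=65
  op10 P3: load  L2 → I/I/S/S on L2; bus BusRd; mem=40
  op11 P2: store L1 := 89 → I/I/M/I on L1; bus BusRdX; mem=10
  op12 P1: load  L2 → I/S/S/S on L2; bus BusRd; mem=40
  op13 P0: load  L2 → S/S/S/S on L2; bus BusRd; mem=40
  op14 P1: load  L1 → I/S/O/I on L1; bus BusRd; mem=10
  op15 P2: store L2 := 39 → I/I/M/I on L2; bus BusUpgr; mem=40
  op16 P3: store L1 := 70 → I/I/I/M on L1; bus BusRdX Flush; mem=89
  op17 P1: load  L0 → I/O/S/I on L0; bus (none); mem=65
  op18 P0: load  L2 → S/I/O/I on L2; bus BusRd; mem=40
  op19 P3: store L1 := 46 → I/I/I/M on L1; bus (none); mem=89
  op20 P0: load  L1 → S/I/I/O on L1; bus BusRd; mem=89
  op21 P3: load  L1 → S/I/I/O on L1; bus (none); mem=89
  op22 P0: store L2 := 36 → M/I/I/I on L2; bus BusUpgr Flush; mem=39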